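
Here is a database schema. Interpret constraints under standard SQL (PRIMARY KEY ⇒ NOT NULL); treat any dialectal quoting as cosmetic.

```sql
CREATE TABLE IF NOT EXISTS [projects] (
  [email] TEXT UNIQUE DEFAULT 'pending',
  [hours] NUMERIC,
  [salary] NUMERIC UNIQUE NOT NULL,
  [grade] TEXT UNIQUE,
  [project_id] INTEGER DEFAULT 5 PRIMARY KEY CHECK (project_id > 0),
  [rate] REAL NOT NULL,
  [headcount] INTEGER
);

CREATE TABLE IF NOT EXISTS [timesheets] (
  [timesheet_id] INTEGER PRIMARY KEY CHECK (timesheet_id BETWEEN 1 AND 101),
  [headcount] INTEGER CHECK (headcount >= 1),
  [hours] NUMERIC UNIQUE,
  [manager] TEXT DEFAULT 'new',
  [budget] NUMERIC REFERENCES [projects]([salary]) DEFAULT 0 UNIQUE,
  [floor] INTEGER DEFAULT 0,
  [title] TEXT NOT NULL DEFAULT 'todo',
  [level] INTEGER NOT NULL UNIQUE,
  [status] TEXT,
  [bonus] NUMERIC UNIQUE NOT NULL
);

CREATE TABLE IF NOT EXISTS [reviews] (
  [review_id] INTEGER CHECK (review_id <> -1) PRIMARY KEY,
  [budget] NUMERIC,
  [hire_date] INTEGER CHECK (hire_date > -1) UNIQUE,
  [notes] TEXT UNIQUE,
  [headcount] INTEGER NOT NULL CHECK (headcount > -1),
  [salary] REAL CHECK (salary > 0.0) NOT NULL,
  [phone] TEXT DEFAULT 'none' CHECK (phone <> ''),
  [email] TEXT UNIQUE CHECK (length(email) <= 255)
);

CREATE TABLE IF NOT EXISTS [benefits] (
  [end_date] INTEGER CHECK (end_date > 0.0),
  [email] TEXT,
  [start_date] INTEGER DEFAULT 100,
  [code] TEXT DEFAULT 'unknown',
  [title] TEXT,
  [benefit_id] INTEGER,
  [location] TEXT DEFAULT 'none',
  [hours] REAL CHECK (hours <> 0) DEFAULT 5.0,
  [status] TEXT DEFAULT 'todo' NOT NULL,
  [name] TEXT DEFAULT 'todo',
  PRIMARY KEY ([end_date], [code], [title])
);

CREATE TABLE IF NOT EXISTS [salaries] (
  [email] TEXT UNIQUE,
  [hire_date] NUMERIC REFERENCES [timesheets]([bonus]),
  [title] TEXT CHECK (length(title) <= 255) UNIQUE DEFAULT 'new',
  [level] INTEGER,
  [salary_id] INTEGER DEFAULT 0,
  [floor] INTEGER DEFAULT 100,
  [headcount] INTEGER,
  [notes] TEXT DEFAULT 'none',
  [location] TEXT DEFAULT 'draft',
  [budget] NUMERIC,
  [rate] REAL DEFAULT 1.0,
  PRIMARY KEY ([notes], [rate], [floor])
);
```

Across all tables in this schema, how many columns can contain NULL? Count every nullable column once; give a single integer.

projects: 4 nullable (email, hours, grade, headcount — PK (project_id) and explicit NOT NULL columns excluded).
timesheets: 6 nullable (headcount, hours, manager, budget, floor, status — PK (timesheet_id) and explicit NOT NULL columns excluded).
reviews: 5 nullable (budget, hire_date, notes, phone, email — PK (review_id) and explicit NOT NULL columns excluded).
benefits: 6 nullable (email, start_date, benefit_id, location, hours, name — PK (end_date, code, title) and explicit NOT NULL columns excluded).
salaries: 8 nullable (email, hire_date, title, level, salary_id, headcount, location, budget — PK (notes, rate, floor) and explicit NOT NULL columns excluded).
Total: 4 + 6 + 5 + 6 + 8 = 29.

29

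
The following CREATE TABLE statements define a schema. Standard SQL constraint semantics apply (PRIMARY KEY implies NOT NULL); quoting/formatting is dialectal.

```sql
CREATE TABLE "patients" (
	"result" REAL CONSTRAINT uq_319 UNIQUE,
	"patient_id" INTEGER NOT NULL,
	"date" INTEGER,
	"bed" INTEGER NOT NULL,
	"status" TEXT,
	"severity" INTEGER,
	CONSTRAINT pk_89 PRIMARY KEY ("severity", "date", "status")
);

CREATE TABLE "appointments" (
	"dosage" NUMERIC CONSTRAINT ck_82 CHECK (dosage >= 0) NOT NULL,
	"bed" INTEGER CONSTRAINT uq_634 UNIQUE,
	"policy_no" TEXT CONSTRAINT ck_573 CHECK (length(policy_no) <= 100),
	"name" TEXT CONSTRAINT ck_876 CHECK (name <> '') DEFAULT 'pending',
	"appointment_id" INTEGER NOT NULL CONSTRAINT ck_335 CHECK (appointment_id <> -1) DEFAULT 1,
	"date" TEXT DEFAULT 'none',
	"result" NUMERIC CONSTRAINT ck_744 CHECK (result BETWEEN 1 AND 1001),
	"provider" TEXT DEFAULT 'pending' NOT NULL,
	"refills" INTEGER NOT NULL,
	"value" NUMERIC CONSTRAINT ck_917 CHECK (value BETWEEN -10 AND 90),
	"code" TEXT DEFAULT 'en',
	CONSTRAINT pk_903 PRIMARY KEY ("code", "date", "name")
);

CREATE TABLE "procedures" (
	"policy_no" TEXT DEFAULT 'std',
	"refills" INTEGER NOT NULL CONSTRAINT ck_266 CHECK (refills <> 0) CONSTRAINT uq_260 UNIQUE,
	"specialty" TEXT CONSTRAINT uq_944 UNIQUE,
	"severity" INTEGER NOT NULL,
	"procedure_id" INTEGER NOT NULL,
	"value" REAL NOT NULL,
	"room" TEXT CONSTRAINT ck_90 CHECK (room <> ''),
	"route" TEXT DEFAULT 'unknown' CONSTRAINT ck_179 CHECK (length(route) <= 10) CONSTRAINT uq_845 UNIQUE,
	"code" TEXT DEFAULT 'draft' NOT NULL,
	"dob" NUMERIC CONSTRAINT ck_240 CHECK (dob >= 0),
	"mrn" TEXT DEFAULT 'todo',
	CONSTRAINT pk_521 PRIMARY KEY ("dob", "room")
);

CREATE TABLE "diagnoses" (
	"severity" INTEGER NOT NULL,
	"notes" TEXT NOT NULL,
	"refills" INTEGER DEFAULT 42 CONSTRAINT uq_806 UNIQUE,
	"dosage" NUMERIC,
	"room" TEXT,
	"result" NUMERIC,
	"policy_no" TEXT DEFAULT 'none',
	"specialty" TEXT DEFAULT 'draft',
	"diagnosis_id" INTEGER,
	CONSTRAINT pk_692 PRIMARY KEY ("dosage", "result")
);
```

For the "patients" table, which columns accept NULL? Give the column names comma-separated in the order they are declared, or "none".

- result: UNIQUE does not imply NOT NULL → nullable.
- patient_id: declared NOT NULL → not nullable.
- date: part of the PRIMARY KEY, which implies NOT NULL → not nullable.
- bed: declared NOT NULL → not nullable.
- status: part of the PRIMARY KEY, which implies NOT NULL → not nullable.
- severity: part of the PRIMARY KEY, which implies NOT NULL → not nullable.

result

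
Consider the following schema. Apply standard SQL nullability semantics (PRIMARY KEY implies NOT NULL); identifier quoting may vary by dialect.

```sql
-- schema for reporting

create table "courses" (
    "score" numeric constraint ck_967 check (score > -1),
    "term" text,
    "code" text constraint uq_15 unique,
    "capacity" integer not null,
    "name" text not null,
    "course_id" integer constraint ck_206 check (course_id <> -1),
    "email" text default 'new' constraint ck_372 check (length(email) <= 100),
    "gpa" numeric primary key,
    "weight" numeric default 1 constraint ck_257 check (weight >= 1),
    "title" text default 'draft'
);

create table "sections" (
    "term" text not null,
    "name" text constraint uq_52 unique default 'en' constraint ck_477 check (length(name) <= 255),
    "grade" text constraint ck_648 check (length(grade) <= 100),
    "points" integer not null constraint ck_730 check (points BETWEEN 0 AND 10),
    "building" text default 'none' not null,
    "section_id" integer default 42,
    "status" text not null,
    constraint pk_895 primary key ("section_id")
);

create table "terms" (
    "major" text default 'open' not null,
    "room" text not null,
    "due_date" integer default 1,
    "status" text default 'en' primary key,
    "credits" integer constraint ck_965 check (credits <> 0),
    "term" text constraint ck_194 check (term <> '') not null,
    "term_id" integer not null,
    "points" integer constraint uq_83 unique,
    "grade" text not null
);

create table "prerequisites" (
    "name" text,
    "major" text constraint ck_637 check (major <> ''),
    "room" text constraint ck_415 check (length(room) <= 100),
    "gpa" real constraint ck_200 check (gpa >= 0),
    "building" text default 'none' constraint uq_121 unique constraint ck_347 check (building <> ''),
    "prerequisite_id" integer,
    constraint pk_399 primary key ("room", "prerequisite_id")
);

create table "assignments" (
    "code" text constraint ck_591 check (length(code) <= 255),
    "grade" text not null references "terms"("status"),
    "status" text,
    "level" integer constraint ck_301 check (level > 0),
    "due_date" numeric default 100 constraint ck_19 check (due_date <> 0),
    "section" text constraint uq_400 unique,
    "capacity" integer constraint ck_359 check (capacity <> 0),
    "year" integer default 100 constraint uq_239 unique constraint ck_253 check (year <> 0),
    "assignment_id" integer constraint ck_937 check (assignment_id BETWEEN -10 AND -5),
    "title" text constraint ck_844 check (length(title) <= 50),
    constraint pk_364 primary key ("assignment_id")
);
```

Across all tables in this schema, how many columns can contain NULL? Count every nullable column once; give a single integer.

24

courses: 7 nullable (score, term, code, course_id, email, weight, title — PK (gpa) and explicit NOT NULL columns excluded).
sections: 2 nullable (name, grade — PK (section_id) and explicit NOT NULL columns excluded).
terms: 3 nullable (due_date, credits, points — PK (status) and explicit NOT NULL columns excluded).
prerequisites: 4 nullable (name, major, gpa, building — PK (room, prerequisite_id) and explicit NOT NULL columns excluded).
assignments: 8 nullable (code, status, level, due_date, section, capacity, year, title — PK (assignment_id) and explicit NOT NULL columns excluded).
Total: 7 + 2 + 3 + 4 + 8 = 24.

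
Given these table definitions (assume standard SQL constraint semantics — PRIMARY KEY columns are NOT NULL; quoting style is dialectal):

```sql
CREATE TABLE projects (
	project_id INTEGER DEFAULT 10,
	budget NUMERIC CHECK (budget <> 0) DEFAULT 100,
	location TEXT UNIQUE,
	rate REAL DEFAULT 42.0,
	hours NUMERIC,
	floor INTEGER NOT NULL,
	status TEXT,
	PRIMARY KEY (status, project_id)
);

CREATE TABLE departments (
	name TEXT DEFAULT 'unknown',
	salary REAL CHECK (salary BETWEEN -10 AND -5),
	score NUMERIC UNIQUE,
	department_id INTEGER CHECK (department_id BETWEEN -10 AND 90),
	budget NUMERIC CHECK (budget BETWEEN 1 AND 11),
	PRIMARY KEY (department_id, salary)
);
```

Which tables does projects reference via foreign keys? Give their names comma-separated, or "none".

none

No column in projects has a REFERENCES clause.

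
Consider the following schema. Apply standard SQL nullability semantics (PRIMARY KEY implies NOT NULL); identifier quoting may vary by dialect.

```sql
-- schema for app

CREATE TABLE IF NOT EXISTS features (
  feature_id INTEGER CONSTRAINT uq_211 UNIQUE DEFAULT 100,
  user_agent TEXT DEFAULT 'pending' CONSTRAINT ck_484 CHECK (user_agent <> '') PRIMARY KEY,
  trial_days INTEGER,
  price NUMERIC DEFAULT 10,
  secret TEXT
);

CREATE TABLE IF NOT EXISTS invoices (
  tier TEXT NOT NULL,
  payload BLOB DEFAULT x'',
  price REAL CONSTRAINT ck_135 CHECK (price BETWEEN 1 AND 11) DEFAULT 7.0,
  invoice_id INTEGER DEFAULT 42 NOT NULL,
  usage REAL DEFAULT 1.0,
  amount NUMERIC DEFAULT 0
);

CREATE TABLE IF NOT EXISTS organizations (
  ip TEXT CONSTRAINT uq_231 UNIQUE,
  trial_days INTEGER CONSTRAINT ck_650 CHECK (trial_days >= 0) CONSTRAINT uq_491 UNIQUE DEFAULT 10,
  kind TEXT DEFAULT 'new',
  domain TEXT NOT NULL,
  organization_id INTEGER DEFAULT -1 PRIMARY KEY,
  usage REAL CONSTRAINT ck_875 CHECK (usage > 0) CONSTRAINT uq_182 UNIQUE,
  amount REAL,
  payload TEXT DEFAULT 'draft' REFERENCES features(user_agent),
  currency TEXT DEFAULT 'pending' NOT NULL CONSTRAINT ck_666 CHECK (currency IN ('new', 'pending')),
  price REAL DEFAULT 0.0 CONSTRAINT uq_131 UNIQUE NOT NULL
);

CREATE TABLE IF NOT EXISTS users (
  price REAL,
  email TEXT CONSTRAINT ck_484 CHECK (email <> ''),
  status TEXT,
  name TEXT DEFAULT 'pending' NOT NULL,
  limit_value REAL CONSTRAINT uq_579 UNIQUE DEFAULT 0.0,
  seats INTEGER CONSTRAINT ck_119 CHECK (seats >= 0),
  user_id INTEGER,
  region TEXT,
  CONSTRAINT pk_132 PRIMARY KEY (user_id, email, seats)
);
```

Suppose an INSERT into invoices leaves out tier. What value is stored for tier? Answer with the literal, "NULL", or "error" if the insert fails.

error

tier has no DEFAULT clause.
Omitting it would insert NULL, but it is declared NOT NULL, so the INSERT fails.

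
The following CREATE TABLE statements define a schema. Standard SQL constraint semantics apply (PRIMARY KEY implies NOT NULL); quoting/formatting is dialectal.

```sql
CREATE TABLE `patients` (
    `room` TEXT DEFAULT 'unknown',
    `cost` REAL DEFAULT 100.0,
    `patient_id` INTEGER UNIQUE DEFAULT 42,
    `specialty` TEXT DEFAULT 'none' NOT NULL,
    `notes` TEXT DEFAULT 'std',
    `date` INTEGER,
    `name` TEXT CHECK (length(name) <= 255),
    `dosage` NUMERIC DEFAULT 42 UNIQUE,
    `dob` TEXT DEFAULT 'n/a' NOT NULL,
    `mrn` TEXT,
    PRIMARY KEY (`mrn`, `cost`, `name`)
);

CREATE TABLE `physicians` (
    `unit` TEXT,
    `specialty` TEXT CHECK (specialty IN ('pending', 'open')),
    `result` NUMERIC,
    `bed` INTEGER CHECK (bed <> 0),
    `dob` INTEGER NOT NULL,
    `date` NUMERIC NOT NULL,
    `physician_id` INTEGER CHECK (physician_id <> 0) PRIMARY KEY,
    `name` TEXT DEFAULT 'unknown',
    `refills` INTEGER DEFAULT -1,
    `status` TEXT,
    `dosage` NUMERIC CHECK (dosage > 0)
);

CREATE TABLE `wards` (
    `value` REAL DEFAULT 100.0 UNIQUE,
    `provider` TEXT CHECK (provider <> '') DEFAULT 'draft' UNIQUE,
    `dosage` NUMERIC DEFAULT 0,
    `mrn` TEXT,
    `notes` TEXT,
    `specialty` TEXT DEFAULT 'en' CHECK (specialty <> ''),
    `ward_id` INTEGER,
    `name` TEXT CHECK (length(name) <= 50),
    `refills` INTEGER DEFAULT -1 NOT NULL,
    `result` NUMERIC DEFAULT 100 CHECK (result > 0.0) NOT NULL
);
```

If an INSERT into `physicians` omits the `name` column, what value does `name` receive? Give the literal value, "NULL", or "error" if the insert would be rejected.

'unknown'

name has an explicit DEFAULT 'unknown'.
When the column is omitted from an INSERT, that default is used.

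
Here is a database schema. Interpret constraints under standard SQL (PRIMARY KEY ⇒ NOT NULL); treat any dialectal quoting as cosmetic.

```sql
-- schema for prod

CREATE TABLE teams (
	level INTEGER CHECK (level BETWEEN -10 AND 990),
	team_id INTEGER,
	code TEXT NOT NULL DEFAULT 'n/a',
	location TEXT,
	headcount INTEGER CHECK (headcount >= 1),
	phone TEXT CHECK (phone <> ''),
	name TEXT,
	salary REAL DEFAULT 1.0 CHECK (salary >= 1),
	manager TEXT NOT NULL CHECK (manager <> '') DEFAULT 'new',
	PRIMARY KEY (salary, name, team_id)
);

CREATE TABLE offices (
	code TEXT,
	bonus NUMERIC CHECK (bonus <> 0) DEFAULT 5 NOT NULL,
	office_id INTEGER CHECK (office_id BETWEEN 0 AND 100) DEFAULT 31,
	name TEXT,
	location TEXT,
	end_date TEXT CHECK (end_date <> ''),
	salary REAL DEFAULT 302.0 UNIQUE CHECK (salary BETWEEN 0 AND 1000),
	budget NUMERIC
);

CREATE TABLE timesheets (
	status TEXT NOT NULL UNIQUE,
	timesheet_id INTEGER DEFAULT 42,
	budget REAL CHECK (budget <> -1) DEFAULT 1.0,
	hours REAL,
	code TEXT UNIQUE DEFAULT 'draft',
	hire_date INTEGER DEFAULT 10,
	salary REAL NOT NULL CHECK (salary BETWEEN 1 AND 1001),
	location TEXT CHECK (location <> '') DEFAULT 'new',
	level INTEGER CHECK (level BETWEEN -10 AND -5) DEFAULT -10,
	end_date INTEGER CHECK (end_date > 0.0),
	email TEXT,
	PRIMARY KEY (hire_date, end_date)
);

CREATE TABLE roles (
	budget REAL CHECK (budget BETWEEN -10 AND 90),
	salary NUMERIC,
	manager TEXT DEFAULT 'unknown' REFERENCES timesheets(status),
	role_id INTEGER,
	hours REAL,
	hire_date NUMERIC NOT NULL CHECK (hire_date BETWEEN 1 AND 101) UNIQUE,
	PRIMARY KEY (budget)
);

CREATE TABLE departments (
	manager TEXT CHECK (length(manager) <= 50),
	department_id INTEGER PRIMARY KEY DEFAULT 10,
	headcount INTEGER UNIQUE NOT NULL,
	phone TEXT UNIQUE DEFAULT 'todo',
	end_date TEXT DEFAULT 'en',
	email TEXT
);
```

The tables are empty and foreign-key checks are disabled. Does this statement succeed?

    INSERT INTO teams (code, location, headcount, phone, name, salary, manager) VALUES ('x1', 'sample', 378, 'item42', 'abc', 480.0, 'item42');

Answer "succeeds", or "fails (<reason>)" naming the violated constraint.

team_id is omitted from the column list and has no DEFAULT, so it would receive NULL.
But team_id is part of the PRIMARY KEY (implied NOT NULL).

fails (NOT NULL on team_id)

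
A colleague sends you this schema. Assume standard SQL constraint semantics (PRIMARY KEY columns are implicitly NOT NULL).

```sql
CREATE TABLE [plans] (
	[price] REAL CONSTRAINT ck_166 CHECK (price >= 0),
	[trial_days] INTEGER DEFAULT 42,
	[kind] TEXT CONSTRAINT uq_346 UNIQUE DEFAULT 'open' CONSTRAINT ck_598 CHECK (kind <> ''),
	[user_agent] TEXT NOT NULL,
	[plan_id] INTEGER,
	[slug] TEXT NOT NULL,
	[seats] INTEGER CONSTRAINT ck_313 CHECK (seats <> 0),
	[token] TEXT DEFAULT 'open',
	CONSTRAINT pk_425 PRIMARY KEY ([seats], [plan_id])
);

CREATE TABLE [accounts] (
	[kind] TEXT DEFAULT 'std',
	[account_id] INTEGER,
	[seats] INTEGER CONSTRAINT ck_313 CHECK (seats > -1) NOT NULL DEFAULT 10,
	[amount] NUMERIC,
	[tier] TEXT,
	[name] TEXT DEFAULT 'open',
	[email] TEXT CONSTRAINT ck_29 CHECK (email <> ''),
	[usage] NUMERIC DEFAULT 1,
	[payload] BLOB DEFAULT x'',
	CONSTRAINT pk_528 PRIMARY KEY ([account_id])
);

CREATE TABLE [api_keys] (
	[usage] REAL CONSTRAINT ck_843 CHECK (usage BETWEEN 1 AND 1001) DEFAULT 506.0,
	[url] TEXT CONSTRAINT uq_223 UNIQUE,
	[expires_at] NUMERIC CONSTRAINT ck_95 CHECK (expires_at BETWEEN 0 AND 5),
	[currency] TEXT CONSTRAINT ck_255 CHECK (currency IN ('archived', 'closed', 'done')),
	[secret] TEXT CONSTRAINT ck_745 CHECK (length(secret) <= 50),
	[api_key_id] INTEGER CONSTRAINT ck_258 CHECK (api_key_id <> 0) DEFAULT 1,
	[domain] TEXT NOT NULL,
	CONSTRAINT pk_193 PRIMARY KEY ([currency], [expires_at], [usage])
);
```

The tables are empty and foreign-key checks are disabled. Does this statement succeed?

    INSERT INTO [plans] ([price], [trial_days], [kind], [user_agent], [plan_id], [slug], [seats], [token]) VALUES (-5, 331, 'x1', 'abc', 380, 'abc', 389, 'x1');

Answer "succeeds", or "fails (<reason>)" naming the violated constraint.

fails (CHECK on price)

The value -5 for price violates CHECK (price >= 0).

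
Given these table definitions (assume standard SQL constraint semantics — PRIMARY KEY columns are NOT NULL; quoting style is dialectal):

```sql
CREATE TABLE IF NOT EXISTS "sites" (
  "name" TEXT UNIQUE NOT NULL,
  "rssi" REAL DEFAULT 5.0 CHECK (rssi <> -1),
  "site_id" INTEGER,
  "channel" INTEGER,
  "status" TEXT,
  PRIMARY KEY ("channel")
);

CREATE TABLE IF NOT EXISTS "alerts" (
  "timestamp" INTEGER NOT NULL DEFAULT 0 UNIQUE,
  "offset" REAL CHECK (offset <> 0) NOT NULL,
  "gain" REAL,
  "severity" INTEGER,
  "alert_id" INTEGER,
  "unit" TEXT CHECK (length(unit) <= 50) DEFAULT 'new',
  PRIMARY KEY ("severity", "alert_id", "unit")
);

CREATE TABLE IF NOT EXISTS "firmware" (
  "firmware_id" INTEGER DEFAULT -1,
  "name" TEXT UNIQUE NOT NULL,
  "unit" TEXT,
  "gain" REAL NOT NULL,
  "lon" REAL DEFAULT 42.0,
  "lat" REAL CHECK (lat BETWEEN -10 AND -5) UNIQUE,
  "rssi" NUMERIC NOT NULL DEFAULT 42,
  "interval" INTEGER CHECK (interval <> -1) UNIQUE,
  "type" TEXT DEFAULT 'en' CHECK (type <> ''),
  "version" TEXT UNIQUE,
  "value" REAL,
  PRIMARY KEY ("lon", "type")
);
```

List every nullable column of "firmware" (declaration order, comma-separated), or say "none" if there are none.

firmware_id, unit, lat, interval, version, value

- firmware_id: DEFAULT only fills an omitted column; an explicit NULL is still allowed → nullable.
- name: declared NOT NULL → not nullable.
- unit: no NOT NULL constraint applies → nullable.
- gain: declared NOT NULL → not nullable.
- lon: part of the PRIMARY KEY, which implies NOT NULL → not nullable.
- lat: CHECK does not forbid NULL (a CHECK constraint passes when its expression is NULL) → nullable.
- rssi: declared NOT NULL → not nullable.
- interval: CHECK does not forbid NULL (a CHECK constraint passes when its expression is NULL) → nullable.
- type: part of the PRIMARY KEY, which implies NOT NULL → not nullable.
- version: UNIQUE does not imply NOT NULL → nullable.
- value: no NOT NULL constraint applies → nullable.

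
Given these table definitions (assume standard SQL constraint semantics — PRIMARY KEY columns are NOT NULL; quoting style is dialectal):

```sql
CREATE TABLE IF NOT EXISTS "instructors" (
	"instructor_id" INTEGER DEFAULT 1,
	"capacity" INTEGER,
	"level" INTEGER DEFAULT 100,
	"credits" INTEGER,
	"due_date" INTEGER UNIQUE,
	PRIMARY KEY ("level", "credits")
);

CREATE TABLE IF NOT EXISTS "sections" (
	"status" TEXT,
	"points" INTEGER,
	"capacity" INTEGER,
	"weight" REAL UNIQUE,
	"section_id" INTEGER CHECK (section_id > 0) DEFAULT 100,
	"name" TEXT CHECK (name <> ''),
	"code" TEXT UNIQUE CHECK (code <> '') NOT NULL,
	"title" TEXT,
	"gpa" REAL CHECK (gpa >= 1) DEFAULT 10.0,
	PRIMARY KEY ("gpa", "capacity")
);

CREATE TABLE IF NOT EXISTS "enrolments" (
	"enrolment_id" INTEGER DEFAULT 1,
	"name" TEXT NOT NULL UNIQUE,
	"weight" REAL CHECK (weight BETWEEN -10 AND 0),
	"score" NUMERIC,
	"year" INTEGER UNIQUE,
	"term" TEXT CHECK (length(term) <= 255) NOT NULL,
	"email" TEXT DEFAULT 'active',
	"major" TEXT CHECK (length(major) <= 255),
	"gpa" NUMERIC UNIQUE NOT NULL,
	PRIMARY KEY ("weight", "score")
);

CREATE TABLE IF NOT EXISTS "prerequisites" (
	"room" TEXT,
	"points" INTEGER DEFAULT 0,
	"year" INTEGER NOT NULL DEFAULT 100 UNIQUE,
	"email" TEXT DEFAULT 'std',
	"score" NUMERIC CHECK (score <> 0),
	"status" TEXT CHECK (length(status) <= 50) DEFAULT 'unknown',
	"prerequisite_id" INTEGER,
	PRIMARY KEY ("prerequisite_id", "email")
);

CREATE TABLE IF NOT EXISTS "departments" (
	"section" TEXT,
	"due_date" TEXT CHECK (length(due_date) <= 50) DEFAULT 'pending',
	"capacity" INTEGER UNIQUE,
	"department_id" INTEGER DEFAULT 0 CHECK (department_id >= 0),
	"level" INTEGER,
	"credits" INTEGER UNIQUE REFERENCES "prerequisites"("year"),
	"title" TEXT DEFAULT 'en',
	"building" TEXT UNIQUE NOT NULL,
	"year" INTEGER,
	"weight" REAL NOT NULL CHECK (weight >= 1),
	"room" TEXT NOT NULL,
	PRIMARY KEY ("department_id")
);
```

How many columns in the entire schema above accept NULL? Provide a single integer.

24

instructors: 3 nullable (instructor_id, capacity, due_date — PK (level, credits) and explicit NOT NULL columns excluded).
sections: 6 nullable (status, points, weight, section_id, name, title — PK (gpa, capacity) and explicit NOT NULL columns excluded).
enrolments: 4 nullable (enrolment_id, year, email, major — PK (weight, score) and explicit NOT NULL columns excluded).
prerequisites: 4 nullable (room, points, score, status — PK (prerequisite_id, email) and explicit NOT NULL columns excluded).
departments: 7 nullable (section, due_date, capacity, level, credits, title, year — PK (department_id) and explicit NOT NULL columns excluded).
Total: 3 + 6 + 4 + 4 + 7 = 24.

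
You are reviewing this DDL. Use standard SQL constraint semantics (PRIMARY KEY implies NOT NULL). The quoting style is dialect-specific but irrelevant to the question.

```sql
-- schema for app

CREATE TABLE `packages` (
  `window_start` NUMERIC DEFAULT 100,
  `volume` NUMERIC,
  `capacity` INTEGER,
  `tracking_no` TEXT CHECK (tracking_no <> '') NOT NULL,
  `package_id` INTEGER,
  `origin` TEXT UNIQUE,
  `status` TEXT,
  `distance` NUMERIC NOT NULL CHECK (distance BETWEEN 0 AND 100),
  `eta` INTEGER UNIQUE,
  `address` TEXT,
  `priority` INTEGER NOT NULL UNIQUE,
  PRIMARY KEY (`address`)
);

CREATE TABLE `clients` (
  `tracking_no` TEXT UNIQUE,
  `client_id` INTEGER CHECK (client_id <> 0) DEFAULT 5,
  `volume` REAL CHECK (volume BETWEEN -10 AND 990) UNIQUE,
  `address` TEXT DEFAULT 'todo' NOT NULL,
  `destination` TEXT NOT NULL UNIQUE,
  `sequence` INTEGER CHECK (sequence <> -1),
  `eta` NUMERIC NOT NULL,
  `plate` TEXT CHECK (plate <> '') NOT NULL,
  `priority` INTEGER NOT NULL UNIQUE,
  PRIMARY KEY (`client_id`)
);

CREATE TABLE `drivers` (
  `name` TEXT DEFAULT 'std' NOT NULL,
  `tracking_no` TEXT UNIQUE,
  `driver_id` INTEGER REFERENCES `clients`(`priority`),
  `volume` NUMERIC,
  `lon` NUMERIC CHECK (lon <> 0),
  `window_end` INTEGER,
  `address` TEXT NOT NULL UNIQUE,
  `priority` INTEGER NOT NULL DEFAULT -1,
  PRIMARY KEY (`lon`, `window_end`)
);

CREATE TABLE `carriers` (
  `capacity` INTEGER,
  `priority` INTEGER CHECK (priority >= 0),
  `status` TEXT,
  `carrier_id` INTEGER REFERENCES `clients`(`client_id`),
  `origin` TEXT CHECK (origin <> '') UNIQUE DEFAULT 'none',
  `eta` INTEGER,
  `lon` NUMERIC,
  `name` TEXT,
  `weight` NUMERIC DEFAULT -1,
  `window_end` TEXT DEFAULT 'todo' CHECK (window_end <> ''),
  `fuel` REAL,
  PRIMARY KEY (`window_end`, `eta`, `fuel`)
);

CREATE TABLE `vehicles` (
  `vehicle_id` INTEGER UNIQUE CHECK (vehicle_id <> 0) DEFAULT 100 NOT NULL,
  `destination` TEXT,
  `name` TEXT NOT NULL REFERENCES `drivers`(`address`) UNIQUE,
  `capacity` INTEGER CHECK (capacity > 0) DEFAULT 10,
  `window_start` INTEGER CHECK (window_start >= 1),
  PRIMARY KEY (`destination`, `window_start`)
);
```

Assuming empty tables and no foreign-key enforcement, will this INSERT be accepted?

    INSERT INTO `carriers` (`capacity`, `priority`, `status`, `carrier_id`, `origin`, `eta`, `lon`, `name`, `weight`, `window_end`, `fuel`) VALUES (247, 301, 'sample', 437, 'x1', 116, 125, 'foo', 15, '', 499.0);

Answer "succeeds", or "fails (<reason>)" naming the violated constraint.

fails (CHECK on window_end)

The value '' for window_end violates CHECK (window_end <> '').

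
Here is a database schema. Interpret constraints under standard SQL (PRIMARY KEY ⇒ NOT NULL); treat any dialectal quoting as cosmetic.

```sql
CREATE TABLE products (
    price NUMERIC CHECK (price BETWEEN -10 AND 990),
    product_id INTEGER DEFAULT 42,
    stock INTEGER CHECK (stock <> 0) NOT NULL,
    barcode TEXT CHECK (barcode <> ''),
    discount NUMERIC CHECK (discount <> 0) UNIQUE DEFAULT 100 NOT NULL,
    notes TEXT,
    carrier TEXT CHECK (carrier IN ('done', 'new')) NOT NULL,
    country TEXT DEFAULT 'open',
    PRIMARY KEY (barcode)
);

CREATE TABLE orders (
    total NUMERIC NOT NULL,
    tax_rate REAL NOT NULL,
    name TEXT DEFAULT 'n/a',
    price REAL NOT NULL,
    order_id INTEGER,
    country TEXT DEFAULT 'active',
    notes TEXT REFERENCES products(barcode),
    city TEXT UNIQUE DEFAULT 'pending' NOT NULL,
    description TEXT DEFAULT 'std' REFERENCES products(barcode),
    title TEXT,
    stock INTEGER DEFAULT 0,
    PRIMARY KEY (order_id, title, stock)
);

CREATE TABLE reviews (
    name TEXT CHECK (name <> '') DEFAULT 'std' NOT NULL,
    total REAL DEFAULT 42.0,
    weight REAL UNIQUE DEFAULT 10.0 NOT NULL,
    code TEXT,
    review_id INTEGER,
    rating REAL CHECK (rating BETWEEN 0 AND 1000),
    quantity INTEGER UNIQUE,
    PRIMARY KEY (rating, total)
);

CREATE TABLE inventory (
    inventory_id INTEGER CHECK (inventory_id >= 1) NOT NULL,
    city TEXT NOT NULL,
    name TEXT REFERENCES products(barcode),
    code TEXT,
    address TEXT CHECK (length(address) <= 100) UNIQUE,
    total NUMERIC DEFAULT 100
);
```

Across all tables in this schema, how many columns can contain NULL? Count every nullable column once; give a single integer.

products: 4 nullable (price, product_id, notes, country — PK (barcode) and explicit NOT NULL columns excluded).
orders: 4 nullable (name, country, notes, description — PK (order_id, title, stock) and explicit NOT NULL columns excluded).
reviews: 3 nullable (code, review_id, quantity — PK (rating, total) and explicit NOT NULL columns excluded).
inventory: 4 nullable (name, code, address, total — PK none and explicit NOT NULL columns excluded).
Total: 4 + 4 + 3 + 4 = 15.

15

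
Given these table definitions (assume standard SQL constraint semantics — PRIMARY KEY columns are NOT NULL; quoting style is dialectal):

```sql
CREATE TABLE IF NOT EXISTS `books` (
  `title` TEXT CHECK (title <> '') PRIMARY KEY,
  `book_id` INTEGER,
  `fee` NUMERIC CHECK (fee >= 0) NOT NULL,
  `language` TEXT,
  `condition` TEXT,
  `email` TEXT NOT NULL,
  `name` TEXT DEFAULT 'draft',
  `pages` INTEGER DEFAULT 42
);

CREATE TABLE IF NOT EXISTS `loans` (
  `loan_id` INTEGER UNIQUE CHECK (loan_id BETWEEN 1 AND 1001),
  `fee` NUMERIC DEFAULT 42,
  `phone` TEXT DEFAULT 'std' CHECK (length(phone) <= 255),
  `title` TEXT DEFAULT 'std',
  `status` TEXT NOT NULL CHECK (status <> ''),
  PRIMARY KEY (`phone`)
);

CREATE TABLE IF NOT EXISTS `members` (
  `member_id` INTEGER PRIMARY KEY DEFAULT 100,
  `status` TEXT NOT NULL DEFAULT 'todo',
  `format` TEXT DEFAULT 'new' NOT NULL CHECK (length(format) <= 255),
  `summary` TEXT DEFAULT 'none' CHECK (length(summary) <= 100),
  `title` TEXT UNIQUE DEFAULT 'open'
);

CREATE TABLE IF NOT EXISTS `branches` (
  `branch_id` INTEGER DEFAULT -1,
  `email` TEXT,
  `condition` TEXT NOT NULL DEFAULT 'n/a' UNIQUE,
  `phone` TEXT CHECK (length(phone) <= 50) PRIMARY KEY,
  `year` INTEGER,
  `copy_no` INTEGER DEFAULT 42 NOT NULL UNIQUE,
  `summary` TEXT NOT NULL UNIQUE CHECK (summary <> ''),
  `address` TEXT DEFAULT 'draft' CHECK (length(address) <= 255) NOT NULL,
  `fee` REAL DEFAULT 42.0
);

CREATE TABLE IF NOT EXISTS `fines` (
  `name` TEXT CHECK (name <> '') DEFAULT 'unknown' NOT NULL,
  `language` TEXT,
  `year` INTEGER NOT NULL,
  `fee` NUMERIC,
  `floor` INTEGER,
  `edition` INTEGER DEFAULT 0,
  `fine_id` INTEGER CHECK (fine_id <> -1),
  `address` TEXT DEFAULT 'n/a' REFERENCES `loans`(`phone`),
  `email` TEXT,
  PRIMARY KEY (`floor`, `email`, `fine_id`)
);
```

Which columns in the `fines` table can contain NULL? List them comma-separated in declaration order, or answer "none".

- name: declared NOT NULL → not nullable.
- language: no NOT NULL constraint applies → nullable.
- year: declared NOT NULL → not nullable.
- fee: no NOT NULL constraint applies → nullable.
- floor: part of the PRIMARY KEY, which implies NOT NULL → not nullable.
- edition: DEFAULT only fills an omitted column; an explicit NULL is still allowed → nullable.
- fine_id: part of the PRIMARY KEY, which implies NOT NULL → not nullable.
- address: a foreign key column may be NULL unless separately constrained → nullable.
- email: part of the PRIMARY KEY, which implies NOT NULL → not nullable.

language, fee, edition, address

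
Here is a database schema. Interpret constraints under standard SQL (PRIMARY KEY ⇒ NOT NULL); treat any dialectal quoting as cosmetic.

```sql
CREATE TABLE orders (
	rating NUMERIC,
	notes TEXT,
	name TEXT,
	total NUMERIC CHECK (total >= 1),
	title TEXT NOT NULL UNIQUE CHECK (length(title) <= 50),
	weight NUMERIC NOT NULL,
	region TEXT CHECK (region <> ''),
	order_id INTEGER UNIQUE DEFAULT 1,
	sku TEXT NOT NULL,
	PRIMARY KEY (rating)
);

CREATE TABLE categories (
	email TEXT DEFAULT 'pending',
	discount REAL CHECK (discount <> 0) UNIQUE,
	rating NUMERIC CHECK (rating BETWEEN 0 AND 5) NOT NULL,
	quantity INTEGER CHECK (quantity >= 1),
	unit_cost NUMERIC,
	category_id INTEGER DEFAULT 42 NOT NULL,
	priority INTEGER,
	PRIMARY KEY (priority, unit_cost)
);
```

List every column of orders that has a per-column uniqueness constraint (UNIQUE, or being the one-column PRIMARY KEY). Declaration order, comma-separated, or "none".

rating, title, order_id

- rating: single-column PRIMARY KEY → unique.
- notes: no UNIQUE or single-column PK constraint.
- name: no UNIQUE or single-column PK constraint.
- total: no UNIQUE or single-column PK constraint.
- title: declared UNIQUE → unique.
- weight: no UNIQUE or single-column PK constraint.
- region: no UNIQUE or single-column PK constraint.
- order_id: declared UNIQUE → unique.
- sku: no UNIQUE or single-column PK constraint.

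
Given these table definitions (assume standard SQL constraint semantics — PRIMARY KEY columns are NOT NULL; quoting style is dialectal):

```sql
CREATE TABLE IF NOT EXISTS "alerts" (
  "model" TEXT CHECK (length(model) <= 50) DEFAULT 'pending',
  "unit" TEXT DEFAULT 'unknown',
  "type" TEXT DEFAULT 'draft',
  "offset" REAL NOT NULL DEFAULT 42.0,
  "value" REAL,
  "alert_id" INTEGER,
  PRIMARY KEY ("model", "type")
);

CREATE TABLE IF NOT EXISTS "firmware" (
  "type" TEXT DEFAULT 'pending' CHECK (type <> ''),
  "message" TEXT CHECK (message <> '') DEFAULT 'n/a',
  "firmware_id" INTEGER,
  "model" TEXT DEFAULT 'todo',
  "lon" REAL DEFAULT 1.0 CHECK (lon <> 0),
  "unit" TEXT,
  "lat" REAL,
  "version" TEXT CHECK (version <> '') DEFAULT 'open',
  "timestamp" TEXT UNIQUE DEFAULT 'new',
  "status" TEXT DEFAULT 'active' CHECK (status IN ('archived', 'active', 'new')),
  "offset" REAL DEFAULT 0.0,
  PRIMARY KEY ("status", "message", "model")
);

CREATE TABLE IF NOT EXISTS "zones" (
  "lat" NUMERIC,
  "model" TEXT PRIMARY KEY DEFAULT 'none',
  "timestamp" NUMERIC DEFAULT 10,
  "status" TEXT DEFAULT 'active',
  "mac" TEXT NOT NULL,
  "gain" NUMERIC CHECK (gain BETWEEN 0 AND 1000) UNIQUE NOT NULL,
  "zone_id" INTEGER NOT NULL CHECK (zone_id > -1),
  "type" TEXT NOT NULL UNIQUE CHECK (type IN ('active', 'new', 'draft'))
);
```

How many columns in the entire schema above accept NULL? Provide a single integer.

alerts: 3 nullable (unit, value, alert_id — PK (model, type) and explicit NOT NULL columns excluded).
firmware: 8 nullable (type, firmware_id, lon, unit, lat, version, timestamp, offset — PK (status, message, model) and explicit NOT NULL columns excluded).
zones: 3 nullable (lat, timestamp, status — PK (model) and explicit NOT NULL columns excluded).
Total: 3 + 8 + 3 = 14.

14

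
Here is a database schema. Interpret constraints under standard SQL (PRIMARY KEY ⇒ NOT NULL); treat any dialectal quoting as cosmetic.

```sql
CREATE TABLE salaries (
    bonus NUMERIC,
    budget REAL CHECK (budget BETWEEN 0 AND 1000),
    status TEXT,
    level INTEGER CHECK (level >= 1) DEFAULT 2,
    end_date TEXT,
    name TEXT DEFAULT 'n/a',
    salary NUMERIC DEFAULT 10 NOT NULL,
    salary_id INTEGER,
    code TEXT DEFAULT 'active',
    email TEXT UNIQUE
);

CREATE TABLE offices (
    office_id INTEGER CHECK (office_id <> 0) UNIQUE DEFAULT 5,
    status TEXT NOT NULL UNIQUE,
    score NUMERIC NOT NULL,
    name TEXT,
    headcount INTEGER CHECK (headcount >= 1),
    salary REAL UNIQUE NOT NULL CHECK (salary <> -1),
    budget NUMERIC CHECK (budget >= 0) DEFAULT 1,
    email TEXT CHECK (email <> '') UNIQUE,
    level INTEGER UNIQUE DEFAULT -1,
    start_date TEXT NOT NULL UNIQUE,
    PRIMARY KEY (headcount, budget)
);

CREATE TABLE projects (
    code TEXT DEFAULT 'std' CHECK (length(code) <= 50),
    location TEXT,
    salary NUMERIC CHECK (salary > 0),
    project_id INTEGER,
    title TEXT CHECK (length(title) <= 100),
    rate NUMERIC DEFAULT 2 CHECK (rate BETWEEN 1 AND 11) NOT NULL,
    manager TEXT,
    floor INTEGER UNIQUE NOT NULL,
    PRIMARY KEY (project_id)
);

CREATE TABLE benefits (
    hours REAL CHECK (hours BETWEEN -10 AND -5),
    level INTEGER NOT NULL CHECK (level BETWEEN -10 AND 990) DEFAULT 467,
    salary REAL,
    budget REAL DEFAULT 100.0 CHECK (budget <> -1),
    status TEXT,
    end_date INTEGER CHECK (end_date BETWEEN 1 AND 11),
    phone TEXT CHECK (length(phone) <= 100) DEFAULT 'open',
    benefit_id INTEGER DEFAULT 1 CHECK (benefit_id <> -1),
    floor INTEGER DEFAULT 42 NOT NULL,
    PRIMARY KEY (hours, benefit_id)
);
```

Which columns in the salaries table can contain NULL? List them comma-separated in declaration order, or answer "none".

- bonus: no NOT NULL constraint applies → nullable.
- budget: CHECK does not forbid NULL (a CHECK constraint passes when its expression is NULL) → nullable.
- status: no NOT NULL constraint applies → nullable.
- level: CHECK does not forbid NULL (a CHECK constraint passes when its expression is NULL) → nullable.
- end_date: no NOT NULL constraint applies → nullable.
- name: DEFAULT only fills an omitted column; an explicit NULL is still allowed → nullable.
- salary: declared NOT NULL → not nullable.
- salary_id: no NOT NULL constraint applies → nullable.
- code: DEFAULT only fills an omitted column; an explicit NULL is still allowed → nullable.
- email: UNIQUE does not imply NOT NULL → nullable.

bonus, budget, status, level, end_date, name, salary_id, code, email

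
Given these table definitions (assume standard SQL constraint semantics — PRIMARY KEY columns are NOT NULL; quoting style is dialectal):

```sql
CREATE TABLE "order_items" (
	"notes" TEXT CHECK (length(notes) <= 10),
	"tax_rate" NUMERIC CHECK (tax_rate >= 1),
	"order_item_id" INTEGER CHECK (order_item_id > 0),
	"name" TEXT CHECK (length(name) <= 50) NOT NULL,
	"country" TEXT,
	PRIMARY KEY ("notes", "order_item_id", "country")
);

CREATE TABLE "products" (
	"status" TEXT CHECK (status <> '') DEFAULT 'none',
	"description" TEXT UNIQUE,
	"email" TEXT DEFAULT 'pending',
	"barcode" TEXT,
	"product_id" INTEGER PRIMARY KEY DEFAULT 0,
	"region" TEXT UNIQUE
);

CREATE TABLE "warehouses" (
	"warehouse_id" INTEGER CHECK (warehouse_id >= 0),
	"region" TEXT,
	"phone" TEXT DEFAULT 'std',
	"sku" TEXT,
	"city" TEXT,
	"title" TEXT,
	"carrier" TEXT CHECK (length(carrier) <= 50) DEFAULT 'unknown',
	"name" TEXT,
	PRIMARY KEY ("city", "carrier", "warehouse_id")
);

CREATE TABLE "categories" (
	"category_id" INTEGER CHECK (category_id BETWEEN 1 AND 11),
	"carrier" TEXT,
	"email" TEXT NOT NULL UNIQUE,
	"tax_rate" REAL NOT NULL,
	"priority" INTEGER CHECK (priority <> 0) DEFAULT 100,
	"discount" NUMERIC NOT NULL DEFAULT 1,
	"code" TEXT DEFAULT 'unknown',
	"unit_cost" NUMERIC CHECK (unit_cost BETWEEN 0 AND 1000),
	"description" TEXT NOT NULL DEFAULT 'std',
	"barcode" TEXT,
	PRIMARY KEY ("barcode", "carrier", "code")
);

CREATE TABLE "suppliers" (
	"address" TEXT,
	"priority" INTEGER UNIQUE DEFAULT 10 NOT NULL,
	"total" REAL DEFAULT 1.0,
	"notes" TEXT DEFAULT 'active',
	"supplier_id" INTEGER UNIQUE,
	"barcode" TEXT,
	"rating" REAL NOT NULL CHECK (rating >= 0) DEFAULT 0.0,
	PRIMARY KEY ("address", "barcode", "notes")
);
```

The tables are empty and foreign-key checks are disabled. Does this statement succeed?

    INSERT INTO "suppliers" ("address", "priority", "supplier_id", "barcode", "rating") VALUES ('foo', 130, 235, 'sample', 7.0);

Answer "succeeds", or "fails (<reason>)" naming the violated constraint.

NOT NULL columns: address is supplied; barcode is supplied; notes defaults to 'active'; priority is supplied; rating is supplied.
CHECK constraints: 7.0 satisfies (rating >= 0).
No constraint is violated.

succeeds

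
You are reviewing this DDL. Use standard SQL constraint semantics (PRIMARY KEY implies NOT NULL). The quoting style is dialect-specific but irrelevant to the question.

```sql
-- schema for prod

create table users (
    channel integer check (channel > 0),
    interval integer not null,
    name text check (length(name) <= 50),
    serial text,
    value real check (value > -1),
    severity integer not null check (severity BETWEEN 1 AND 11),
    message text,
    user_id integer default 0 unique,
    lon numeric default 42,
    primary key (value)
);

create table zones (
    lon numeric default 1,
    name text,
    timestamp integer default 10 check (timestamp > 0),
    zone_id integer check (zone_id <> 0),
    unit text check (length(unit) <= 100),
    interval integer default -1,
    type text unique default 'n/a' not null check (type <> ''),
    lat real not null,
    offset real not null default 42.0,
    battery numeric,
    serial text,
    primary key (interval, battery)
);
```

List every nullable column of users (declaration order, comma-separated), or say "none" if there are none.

- channel: CHECK does not forbid NULL (a CHECK constraint passes when its expression is NULL) → nullable.
- interval: declared NOT NULL → not nullable.
- name: CHECK does not forbid NULL (a CHECK constraint passes when its expression is NULL) → nullable.
- serial: no NOT NULL constraint applies → nullable.
- value: part of the PRIMARY KEY, which implies NOT NULL → not nullable.
- severity: declared NOT NULL → not nullable.
- message: no NOT NULL constraint applies → nullable.
- user_id: UNIQUE does not imply NOT NULL → nullable.
- lon: DEFAULT only fills an omitted column; an explicit NULL is still allowed → nullable.

channel, name, serial, message, user_id, lon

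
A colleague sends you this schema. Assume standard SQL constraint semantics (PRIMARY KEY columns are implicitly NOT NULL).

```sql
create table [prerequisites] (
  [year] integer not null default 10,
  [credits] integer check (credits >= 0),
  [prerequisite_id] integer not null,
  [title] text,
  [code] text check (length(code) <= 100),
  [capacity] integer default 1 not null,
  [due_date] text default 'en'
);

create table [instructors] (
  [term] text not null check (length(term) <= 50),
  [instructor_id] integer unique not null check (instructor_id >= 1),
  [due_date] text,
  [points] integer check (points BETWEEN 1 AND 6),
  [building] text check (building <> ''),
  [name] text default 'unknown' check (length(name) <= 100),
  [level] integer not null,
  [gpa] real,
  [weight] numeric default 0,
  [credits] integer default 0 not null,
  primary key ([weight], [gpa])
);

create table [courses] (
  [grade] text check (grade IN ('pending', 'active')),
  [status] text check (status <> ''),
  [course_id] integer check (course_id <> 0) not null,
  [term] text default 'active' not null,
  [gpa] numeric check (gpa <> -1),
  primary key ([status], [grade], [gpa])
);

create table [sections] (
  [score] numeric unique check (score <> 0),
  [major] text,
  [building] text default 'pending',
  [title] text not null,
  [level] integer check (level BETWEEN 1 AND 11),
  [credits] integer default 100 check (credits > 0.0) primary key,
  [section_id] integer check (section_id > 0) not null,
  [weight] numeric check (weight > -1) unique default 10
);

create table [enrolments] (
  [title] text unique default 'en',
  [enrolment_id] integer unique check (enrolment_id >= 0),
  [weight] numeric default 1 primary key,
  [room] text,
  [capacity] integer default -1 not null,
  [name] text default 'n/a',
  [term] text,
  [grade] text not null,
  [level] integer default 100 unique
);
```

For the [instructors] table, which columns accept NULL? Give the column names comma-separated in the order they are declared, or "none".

due_date, points, building, name

- term: declared NOT NULL → not nullable.
- instructor_id: declared NOT NULL → not nullable.
- due_date: no NOT NULL constraint applies → nullable.
- points: CHECK does not forbid NULL (a CHECK constraint passes when its expression is NULL) → nullable.
- building: CHECK does not forbid NULL (a CHECK constraint passes when its expression is NULL) → nullable.
- name: CHECK does not forbid NULL (a CHECK constraint passes when its expression is NULL) → nullable.
- level: declared NOT NULL → not nullable.
- gpa: part of the PRIMARY KEY, which implies NOT NULL → not nullable.
- weight: part of the PRIMARY KEY, which implies NOT NULL → not nullable.
- credits: declared NOT NULL → not nullable.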